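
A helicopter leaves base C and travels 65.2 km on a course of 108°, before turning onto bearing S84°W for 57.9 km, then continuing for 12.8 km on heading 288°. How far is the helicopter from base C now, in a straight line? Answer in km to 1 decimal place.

Leg 1 (108°, 65.2 km): east 65.2 sin 108° = 62.01, north 65.2 cos 108° = -20.15
Leg 2 (S84°W, 57.9 km): east 57.9 sin 264° = -57.58, north 57.9 cos 264° = -6.05
Leg 3 (288°, 12.8 km): east 12.8 sin 288° = -12.17, north 12.8 cos 288° = 3.96
Net: -7.75 east, -22.24 north. Distance = √((-7.75)² + (-22.24)²) = 23.555 km.

23.6 km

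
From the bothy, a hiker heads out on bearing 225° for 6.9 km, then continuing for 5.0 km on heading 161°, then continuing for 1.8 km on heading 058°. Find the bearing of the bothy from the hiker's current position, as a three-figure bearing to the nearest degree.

Leg 1 (225°, 6.9 km): east 6.9 sin 225° = -4.88, north 6.9 cos 225° = -4.88
Leg 2 (161°, 5.0 km): east 5.0 sin 161° = 1.63, north 5.0 cos 161° = -4.73
Leg 3 (058°, 1.8 km): east 1.8 sin 58° = 1.53, north 1.8 cos 58° = 0.95
Net displacement: -1.72 east, -8.65 north. Direction back to start is (1.72, 8.65): bearing = atan2(1.72, 8.65) mod 360° = 11.27° ≈ 011°.

011°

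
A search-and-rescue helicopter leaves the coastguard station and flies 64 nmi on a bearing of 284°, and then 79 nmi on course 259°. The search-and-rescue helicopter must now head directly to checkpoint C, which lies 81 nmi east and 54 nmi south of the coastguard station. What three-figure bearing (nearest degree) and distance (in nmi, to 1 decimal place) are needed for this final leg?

Leg 1 (284°, 64 nmi): east 64 sin 284° = -62.10, north 64 cos 284° = 15.48
Leg 2 (259°, 79 nmi): east 79 sin 259° = -77.55, north 79 cos 259° = -15.07
Current position: (-139.65, 0.41). Target: (81, -54). Remaining: Δeast = 220.65, Δnorth = -54.41.
Bearing = atan2(220.65, -54.41) mod 360° = 103.85°; distance = √((220.65)² + (-54.41)²) = 227.257 nmi.

104°, 227.3 nmi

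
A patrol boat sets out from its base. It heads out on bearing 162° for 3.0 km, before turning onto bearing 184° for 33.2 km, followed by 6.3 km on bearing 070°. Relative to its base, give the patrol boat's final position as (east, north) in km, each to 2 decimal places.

Leg 1 (162°, 3.0 km): east 3.0 sin 162° = 0.93, north 3.0 cos 162° = -2.85
Leg 2 (184°, 33.2 km): east 33.2 sin 184° = -2.32, north 33.2 cos 184° = -33.12
Leg 3 (070°, 6.3 km): east 6.3 sin 70° = 5.92, north 6.3 cos 70° = 2.15
Summing: 4.53 km east, -33.82 km north → (4.53, -33.82).

(4.53, -33.82)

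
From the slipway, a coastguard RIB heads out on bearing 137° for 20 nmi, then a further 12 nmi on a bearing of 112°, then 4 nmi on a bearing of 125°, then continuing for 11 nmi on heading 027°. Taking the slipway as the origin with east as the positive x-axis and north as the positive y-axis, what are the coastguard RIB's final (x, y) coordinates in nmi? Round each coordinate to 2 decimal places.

(33.04, -11.62)

Leg 1 (137°, 20 nmi): east 20 sin 137° = 13.64, north 20 cos 137° = -14.63
Leg 2 (112°, 12 nmi): east 12 sin 112° = 11.13, north 12 cos 112° = -4.50
Leg 3 (125°, 4 nmi): east 4 sin 125° = 3.28, north 4 cos 125° = -2.29
Leg 4 (027°, 11 nmi): east 11 sin 27° = 4.99, north 11 cos 27° = 9.80
Summing: 33.04 nmi east, -11.62 nmi north → (33.04, -11.62).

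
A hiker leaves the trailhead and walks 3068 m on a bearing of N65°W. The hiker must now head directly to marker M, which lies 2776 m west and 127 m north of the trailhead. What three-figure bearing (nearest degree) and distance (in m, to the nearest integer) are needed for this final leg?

180°, 1170 m

Leg 1 (N65°W, 3068 m): east 3068 sin 295° = -2780.55, north 3068 cos 295° = 1296.59
Current position: (-2780.55, 1296.59). Target: (-2776, 127). Remaining: Δeast = 4.55, Δnorth = -1169.59.
Bearing = atan2(4.55, -1169.59) mod 360° = 179.78°; distance = √((4.55)² + (-1169.59)²) = 1169.602 m.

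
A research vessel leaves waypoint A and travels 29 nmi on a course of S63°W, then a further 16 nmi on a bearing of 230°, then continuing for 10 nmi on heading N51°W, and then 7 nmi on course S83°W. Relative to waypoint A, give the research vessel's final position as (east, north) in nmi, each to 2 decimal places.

Leg 1 (S63°W, 29 nmi): east 29 sin 243° = -25.84, north 29 cos 243° = -13.17
Leg 2 (230°, 16 nmi): east 16 sin 230° = -12.26, north 16 cos 230° = -10.28
Leg 3 (N51°W, 10 nmi): east 10 sin 309° = -7.77, north 10 cos 309° = 6.29
Leg 4 (S83°W, 7 nmi): east 7 sin 263° = -6.95, north 7 cos 263° = -0.85
Summing: -52.82 nmi east, -18.01 nmi north → (-52.82, -18.01).

(-52.82, -18.01)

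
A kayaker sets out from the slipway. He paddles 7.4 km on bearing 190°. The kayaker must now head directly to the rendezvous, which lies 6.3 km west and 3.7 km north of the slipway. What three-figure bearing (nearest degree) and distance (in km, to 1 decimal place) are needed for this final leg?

Leg 1 (190°, 7.4 km): east 7.4 sin 190° = -1.28, north 7.4 cos 190° = -7.29
Current position: (-1.28, -7.29). Target: (-6.3, 3.7). Remaining: Δeast = -5.02, Δnorth = 10.99.
Bearing = atan2(-5.02, 10.99) mod 360° = 335.47°; distance = √((-5.02)² + (10.99)²) = 12.078 km.

335°, 12.1 km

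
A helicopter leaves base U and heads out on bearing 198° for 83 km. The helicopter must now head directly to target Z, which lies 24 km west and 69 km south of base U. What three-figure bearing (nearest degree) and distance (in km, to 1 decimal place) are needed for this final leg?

Leg 1 (198°, 83 km): east 83 sin 198° = -25.65, north 83 cos 198° = -78.94
Current position: (-25.65, -78.94). Target: (-24, -69). Remaining: Δeast = 1.65, Δnorth = 9.94.
Bearing = atan2(1.65, 9.94) mod 360° = 9.42°; distance = √((1.65)² + (9.94)²) = 10.073 km.

009°, 10.1 km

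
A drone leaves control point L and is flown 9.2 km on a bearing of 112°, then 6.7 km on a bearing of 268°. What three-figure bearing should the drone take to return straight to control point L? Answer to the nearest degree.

Leg 1 (112°, 9.2 km): east 9.2 sin 112° = 8.53, north 9.2 cos 112° = -3.45
Leg 2 (268°, 6.7 km): east 6.7 sin 268° = -6.70, north 6.7 cos 268° = -0.23
Net displacement: 1.83 east, -3.68 north. Direction back to start is (-1.83, 3.68): bearing = atan2(-1.83, 3.68) mod 360° = 333.51° ≈ 334°.

334°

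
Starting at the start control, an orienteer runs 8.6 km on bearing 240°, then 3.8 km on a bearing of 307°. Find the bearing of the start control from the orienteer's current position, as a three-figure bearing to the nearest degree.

Leg 1 (240°, 8.6 km): east 8.6 sin 240° = -7.45, north 8.6 cos 240° = -4.30
Leg 2 (307°, 3.8 km): east 3.8 sin 307° = -3.03, north 3.8 cos 307° = 2.29
Net displacement: -10.48 east, -2.01 north. Direction back to start is (10.48, 2.01): bearing = atan2(10.48, 2.01) mod 360° = 79.13° ≈ 079°.

079°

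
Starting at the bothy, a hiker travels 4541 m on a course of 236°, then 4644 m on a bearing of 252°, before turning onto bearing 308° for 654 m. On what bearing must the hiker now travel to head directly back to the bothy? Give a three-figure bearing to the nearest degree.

068°

Leg 1 (236°, 4541 m): east 4541 sin 236° = -3764.66, north 4541 cos 236° = -2539.29
Leg 2 (252°, 4644 m): east 4644 sin 252° = -4416.71, north 4644 cos 252° = -1435.07
Leg 3 (308°, 654 m): east 654 sin 308° = -515.36, north 654 cos 308° = 402.64
Net displacement: -8696.73 east, -3571.73 north. Direction back to start is (8696.73, 3571.73): bearing = atan2(8696.73, 3571.73) mod 360° = 67.67° ≈ 068°.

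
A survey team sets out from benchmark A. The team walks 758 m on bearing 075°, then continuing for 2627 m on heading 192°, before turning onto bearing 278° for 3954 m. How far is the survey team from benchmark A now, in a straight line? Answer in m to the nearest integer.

4151 m

Leg 1 (075°, 758 m): east 758 sin 75° = 732.17, north 758 cos 75° = 196.18
Leg 2 (192°, 2627 m): east 2627 sin 192° = -546.18, north 2627 cos 192° = -2569.59
Leg 3 (278°, 3954 m): east 3954 sin 278° = -3915.52, north 3954 cos 278° = 550.29
Net: -3729.53 east, -1823.12 north. Distance = √((-3729.53)² + (-1823.12)²) = 4151.285 m.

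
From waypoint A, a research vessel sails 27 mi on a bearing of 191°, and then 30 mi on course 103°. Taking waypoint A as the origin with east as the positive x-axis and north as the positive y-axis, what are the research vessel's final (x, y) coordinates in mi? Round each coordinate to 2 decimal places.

(24.08, -33.25)

Leg 1 (191°, 27 mi): east 27 sin 191° = -5.15, north 27 cos 191° = -26.50
Leg 2 (103°, 30 mi): east 30 sin 103° = 29.23, north 30 cos 103° = -6.75
Summing: 24.08 mi east, -33.25 mi north → (24.08, -33.25).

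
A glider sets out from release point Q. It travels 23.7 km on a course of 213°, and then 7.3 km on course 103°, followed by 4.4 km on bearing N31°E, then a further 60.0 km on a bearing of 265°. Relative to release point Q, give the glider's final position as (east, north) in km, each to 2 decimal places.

(-63.30, -22.98)

Leg 1 (213°, 23.7 km): east 23.7 sin 213° = -12.91, north 23.7 cos 213° = -19.88
Leg 2 (103°, 7.3 km): east 7.3 sin 103° = 7.11, north 7.3 cos 103° = -1.64
Leg 3 (N31°E, 4.4 km): east 4.4 sin 31° = 2.27, north 4.4 cos 31° = 3.77
Leg 4 (265°, 60.0 km): east 60.0 sin 265° = -59.77, north 60.0 cos 265° = -5.23
Summing: -63.30 km east, -22.98 km north → (-63.30, -22.98).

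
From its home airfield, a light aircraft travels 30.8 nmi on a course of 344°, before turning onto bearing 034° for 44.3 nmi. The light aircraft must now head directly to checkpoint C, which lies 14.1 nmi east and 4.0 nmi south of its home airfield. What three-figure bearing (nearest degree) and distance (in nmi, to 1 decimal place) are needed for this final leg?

182°, 70.4 nmi

Leg 1 (344°, 30.8 nmi): east 30.8 sin 344° = -8.49, north 30.8 cos 344° = 29.61
Leg 2 (034°, 44.3 nmi): east 44.3 sin 34° = 24.77, north 44.3 cos 34° = 36.73
Current position: (16.28, 66.33). Target: (14.1, -4.0). Remaining: Δeast = -2.18, Δnorth = -70.33.
Bearing = atan2(-2.18, -70.33) mod 360° = 181.78°; distance = √((-2.18)² + (-70.33)²) = 70.367 nmi.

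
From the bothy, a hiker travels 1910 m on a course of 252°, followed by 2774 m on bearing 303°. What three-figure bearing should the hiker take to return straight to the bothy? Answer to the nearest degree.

103°

Leg 1 (252°, 1910 m): east 1910 sin 252° = -1816.52, north 1910 cos 252° = -590.22
Leg 2 (303°, 2774 m): east 2774 sin 303° = -2326.47, north 2774 cos 303° = 1510.83
Net displacement: -4142.99 east, 920.61 north. Direction back to start is (4142.99, -920.61): bearing = atan2(4142.99, -920.61) mod 360° = 102.53° ≈ 103°.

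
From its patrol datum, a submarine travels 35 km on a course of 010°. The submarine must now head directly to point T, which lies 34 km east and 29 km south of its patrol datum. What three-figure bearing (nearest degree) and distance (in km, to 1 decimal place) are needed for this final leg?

Leg 1 (010°, 35 km): east 35 sin 10° = 6.08, north 35 cos 10° = 34.47
Current position: (6.08, 34.47). Target: (34, -29). Remaining: Δeast = 27.92, Δnorth = -63.47.
Bearing = atan2(27.92, -63.47) mod 360° = 156.25°; distance = √((27.92)² + (-63.47)²) = 69.339 km.

156°, 69.3 km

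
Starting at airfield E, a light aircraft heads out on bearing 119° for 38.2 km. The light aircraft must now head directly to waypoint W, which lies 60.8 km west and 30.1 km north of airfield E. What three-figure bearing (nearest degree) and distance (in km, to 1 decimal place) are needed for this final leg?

297°, 106.0 km

Leg 1 (119°, 38.2 km): east 38.2 sin 119° = 33.41, north 38.2 cos 119° = -18.52
Current position: (33.41, -18.52). Target: (-60.8, 30.1). Remaining: Δeast = -94.21, Δnorth = 48.62.
Bearing = atan2(-94.21, 48.62) mod 360° = 297.30°; distance = √((-94.21)² + (48.62)²) = 106.016 km.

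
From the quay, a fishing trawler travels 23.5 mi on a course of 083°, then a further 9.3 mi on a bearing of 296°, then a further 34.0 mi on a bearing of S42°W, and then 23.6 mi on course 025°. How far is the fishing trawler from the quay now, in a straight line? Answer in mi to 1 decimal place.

Leg 1 (083°, 23.5 mi): east 23.5 sin 83° = 23.32, north 23.5 cos 83° = 2.86
Leg 2 (296°, 9.3 mi): east 9.3 sin 296° = -8.36, north 9.3 cos 296° = 4.08
Leg 3 (S42°W, 34.0 mi): east 34.0 sin 222° = -22.75, north 34.0 cos 222° = -25.27
Leg 4 (025°, 23.6 mi): east 23.6 sin 25° = 9.97, north 23.6 cos 25° = 21.39
Net: 2.19 east, 3.06 north. Distance = √((2.19)² + (3.06)²) = 3.765 mi.

3.8 mi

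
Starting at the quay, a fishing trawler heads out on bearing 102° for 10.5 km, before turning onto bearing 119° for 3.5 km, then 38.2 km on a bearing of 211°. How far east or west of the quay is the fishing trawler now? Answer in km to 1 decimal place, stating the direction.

6.3 km west

Leg 1 (102°, 10.5 km): east 10.5 sin 102° = 10.27, north 10.5 cos 102° = -2.18
Leg 2 (119°, 3.5 km): east 3.5 sin 119° = 3.06, north 3.5 cos 119° = -1.70
Leg 3 (211°, 38.2 km): east 38.2 sin 211° = -19.67, north 38.2 cos 211° = -32.74
Net east component: -6.34 km.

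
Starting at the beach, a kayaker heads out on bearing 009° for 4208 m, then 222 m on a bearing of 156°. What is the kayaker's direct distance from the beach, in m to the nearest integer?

Leg 1 (009°, 4208 m): east 4208 sin 9° = 658.28, north 4208 cos 9° = 4156.19
Leg 2 (156°, 222 m): east 222 sin 156° = 90.30, north 222 cos 156° = -202.81
Net: 748.57 east, 3953.39 north. Distance = √((748.57)² + (3953.39)²) = 4023.632 m.

4024 m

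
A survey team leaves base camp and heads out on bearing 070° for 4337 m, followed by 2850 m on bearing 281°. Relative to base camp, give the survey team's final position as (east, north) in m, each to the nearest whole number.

Leg 1 (070°, 4337 m): east 4337 sin 70° = 4075.45, north 4337 cos 70° = 1483.34
Leg 2 (281°, 2850 m): east 2850 sin 281° = -2797.64, north 2850 cos 281° = 543.81
Summing: 1277.81 m east, 2027.15 m north → (1278, 2027).

(1278, 2027)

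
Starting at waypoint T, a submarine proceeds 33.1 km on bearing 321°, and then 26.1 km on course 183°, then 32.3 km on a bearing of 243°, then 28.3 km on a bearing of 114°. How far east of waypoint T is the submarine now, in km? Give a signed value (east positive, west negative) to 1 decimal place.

Leg 1 (321°, 33.1 km): east 33.1 sin 321° = -20.83, north 33.1 cos 321° = 25.72
Leg 2 (183°, 26.1 km): east 26.1 sin 183° = -1.37, north 26.1 cos 183° = -26.06
Leg 3 (243°, 32.3 km): east 32.3 sin 243° = -28.78, north 32.3 cos 243° = -14.66
Leg 4 (114°, 28.3 km): east 28.3 sin 114° = 25.85, north 28.3 cos 114° = -11.51
Net east component: -25.12 km.

-25.1 km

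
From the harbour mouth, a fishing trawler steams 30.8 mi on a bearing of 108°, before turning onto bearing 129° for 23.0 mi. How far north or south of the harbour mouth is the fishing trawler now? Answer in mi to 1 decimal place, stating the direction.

24.0 mi south

Leg 1 (108°, 30.8 mi): east 30.8 sin 108° = 29.29, north 30.8 cos 108° = -9.52
Leg 2 (129°, 23.0 mi): east 23.0 sin 129° = 17.87, north 23.0 cos 129° = -14.47
Net north component: -23.99 mi.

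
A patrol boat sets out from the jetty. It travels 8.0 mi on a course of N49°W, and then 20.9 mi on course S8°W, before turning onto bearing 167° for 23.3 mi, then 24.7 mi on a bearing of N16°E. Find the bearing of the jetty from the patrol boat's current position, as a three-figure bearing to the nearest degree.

348°

Leg 1 (N49°W, 8.0 mi): east 8.0 sin 311° = -6.04, north 8.0 cos 311° = 5.25
Leg 2 (S8°W, 20.9 mi): east 20.9 sin 188° = -2.91, north 20.9 cos 188° = -20.70
Leg 3 (167°, 23.3 mi): east 23.3 sin 167° = 5.24, north 23.3 cos 167° = -22.70
Leg 4 (N16°E, 24.7 mi): east 24.7 sin 16° = 6.81, north 24.7 cos 16° = 23.74
Net displacement: 3.10 east, -14.41 north. Direction back to start is (-3.10, 14.41): bearing = atan2(-3.10, 14.41) mod 360° = 347.85° ≈ 348°.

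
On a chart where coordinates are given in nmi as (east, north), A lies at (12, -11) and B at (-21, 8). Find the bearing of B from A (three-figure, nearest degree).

300°

Δeast = -21 − 12 = -33.00; Δnorth = 8 − -11 = 19.00.
Bearing = atan2(Δeast, Δnorth) mod 360° = 299.93° ≈ 300°.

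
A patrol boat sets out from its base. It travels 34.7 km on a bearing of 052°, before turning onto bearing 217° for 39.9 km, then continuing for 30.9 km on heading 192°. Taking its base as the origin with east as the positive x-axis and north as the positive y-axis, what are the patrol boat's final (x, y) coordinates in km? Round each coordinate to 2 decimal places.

Leg 1 (052°, 34.7 km): east 34.7 sin 52° = 27.34, north 34.7 cos 52° = 21.36
Leg 2 (217°, 39.9 km): east 39.9 sin 217° = -24.01, north 39.9 cos 217° = -31.87
Leg 3 (192°, 30.9 km): east 30.9 sin 192° = -6.42, north 30.9 cos 192° = -30.22
Summing: -3.09 km east, -40.73 km north → (-3.09, -40.73).

(-3.09, -40.73)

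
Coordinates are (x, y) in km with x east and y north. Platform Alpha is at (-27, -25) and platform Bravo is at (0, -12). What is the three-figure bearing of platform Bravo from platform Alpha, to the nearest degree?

064°

Δeast = 0 − -27 = 27.00; Δnorth = -12 − -25 = 13.00.
Bearing = atan2(Δeast, Δnorth) mod 360° = 64.29° ≈ 064°.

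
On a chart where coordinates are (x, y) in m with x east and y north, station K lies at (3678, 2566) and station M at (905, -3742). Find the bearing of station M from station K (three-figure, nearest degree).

204°

Δeast = 905 − 3678 = -2773.00; Δnorth = -3742 − 2566 = -6308.00.
Bearing = atan2(Δeast, Δnorth) mod 360° = 203.73° ≈ 204°.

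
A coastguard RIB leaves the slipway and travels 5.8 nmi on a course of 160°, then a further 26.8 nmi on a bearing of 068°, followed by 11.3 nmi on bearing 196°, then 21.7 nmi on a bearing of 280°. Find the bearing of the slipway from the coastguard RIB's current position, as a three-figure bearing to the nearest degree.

317°

Leg 1 (160°, 5.8 nmi): east 5.8 sin 160° = 1.98, north 5.8 cos 160° = -5.45
Leg 2 (068°, 26.8 nmi): east 26.8 sin 68° = 24.85, north 26.8 cos 68° = 10.04
Leg 3 (196°, 11.3 nmi): east 11.3 sin 196° = -3.11, north 11.3 cos 196° = -10.86
Leg 4 (280°, 21.7 nmi): east 21.7 sin 280° = -21.37, north 21.7 cos 280° = 3.77
Net displacement: 2.35 east, -2.50 north. Direction back to start is (-2.35, 2.50): bearing = atan2(-2.35, 2.50) mod 360° = 316.86° ≈ 317°.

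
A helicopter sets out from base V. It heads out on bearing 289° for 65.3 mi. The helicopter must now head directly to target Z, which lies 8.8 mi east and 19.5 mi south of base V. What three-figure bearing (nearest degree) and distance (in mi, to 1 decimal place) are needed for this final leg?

120°, 81.5 mi

Leg 1 (289°, 65.3 mi): east 65.3 sin 289° = -61.74, north 65.3 cos 289° = 21.26
Current position: (-61.74, 21.26). Target: (8.8, -19.5). Remaining: Δeast = 70.54, Δnorth = -40.76.
Bearing = atan2(70.54, -40.76) mod 360° = 120.02°; distance = √((70.54)² + (-40.76)²) = 81.471 mi.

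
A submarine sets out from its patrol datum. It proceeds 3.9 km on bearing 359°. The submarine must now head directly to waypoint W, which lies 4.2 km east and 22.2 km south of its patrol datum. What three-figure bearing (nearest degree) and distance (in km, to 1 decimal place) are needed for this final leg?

171°, 26.4 km

Leg 1 (359°, 3.9 km): east 3.9 sin 359° = -0.07, north 3.9 cos 359° = 3.90
Current position: (-0.07, 3.90). Target: (4.2, -22.2). Remaining: Δeast = 4.27, Δnorth = -26.10.
Bearing = atan2(4.27, -26.10) mod 360° = 170.71°; distance = √((4.27)² + (-26.10)²) = 26.446 km.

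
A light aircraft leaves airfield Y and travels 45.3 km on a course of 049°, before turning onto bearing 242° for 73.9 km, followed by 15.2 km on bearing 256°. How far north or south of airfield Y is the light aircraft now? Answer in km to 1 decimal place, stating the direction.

8.7 km south

Leg 1 (049°, 45.3 km): east 45.3 sin 49° = 34.19, north 45.3 cos 49° = 29.72
Leg 2 (242°, 73.9 km): east 73.9 sin 242° = -65.25, north 73.9 cos 242° = -34.69
Leg 3 (256°, 15.2 km): east 15.2 sin 256° = -14.75, north 15.2 cos 256° = -3.68
Net north component: -8.65 km.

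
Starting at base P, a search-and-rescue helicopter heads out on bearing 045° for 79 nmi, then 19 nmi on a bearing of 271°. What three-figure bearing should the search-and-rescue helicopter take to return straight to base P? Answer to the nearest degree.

213°

Leg 1 (045°, 79 nmi): east 79 sin 45° = 55.86, north 79 cos 45° = 55.86
Leg 2 (271°, 19 nmi): east 19 sin 271° = -19.00, north 19 cos 271° = 0.33
Net displacement: 36.86 east, 56.19 north. Direction back to start is (-36.86, -56.19): bearing = atan2(-36.86, -56.19) mod 360° = 213.27° ≈ 213°.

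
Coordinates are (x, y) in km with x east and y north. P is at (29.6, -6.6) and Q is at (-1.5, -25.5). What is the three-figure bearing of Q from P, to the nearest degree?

Δeast = -1.5 − 29.6 = -31.10; Δnorth = -25.5 − -6.6 = -18.90.
Bearing = atan2(Δeast, Δnorth) mod 360° = 238.71° ≈ 239°.

239°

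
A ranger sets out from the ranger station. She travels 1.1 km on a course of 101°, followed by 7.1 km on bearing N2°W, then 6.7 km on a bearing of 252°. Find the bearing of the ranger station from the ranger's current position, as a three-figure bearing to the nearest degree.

Leg 1 (101°, 1.1 km): east 1.1 sin 101° = 1.08, north 1.1 cos 101° = -0.21
Leg 2 (N2°W, 7.1 km): east 7.1 sin 358° = -0.25, north 7.1 cos 358° = 7.10
Leg 3 (252°, 6.7 km): east 6.7 sin 252° = -6.37, north 6.7 cos 252° = -2.07
Net displacement: -5.54 east, 4.82 north. Direction back to start is (5.54, -4.82): bearing = atan2(5.54, -4.82) mod 360° = 131.00° ≈ 131°.

131°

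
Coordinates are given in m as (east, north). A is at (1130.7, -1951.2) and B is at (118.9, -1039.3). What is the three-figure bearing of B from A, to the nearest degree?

312°

Δeast = 118.9 − 1130.7 = -1011.80; Δnorth = -1039.3 − -1951.2 = 911.90.
Bearing = atan2(Δeast, Δnorth) mod 360° = 312.03° ≈ 312°.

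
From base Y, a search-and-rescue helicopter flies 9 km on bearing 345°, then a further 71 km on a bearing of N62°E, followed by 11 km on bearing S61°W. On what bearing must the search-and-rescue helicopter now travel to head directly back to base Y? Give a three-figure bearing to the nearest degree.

234°

Leg 1 (345°, 9 km): east 9 sin 345° = -2.33, north 9 cos 345° = 8.69
Leg 2 (N62°E, 71 km): east 71 sin 62° = 62.69, north 71 cos 62° = 33.33
Leg 3 (S61°W, 11 km): east 11 sin 241° = -9.62, north 11 cos 241° = -5.33
Net displacement: 50.74 east, 36.69 north. Direction back to start is (-50.74, -36.69): bearing = atan2(-50.74, -36.69) mod 360° = 234.13° ≈ 234°.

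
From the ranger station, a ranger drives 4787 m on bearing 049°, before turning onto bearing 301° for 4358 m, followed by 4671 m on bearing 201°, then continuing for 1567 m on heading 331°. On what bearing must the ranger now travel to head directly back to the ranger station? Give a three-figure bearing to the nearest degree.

Leg 1 (049°, 4787 m): east 4787 sin 49° = 3612.79, north 4787 cos 49° = 3140.55
Leg 2 (301°, 4358 m): east 4358 sin 301° = -3735.54, north 4358 cos 301° = 2244.54
Leg 3 (201°, 4671 m): east 4671 sin 201° = -1673.94, north 4671 cos 201° = -4360.75
Leg 4 (331°, 1567 m): east 1567 sin 331° = -759.70, north 1567 cos 331° = 1370.53
Net displacement: -2556.37 east, 2394.87 north. Direction back to start is (2556.37, -2394.87): bearing = atan2(2556.37, -2394.87) mod 360° = 133.13° ≈ 133°.

133°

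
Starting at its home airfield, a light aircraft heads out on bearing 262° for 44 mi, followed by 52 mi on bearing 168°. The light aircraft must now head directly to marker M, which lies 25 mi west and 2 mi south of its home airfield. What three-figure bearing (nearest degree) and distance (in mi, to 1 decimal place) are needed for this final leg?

008°, 55.5 mi

Leg 1 (262°, 44 mi): east 44 sin 262° = -43.57, north 44 cos 262° = -6.12
Leg 2 (168°, 52 mi): east 52 sin 168° = 10.81, north 52 cos 168° = -50.86
Current position: (-32.76, -56.99). Target: (-25, -2). Remaining: Δeast = 7.76, Δnorth = 54.99.
Bearing = atan2(7.76, 54.99) mod 360° = 8.03°; distance = √((7.76)² + (54.99)²) = 55.532 mi.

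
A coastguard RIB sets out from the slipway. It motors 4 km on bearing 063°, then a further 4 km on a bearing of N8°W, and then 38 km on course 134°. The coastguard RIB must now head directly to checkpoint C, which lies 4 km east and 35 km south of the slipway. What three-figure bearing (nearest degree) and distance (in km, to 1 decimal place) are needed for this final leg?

241°, 30.0 km

Leg 1 (063°, 4 km): east 4 sin 63° = 3.56, north 4 cos 63° = 1.82
Leg 2 (N8°W, 4 km): east 4 sin 352° = -0.56, north 4 cos 352° = 3.96
Leg 3 (134°, 38 km): east 38 sin 134° = 27.33, north 38 cos 134° = -26.40
Current position: (30.34, -20.62). Target: (4, -35). Remaining: Δeast = -26.34, Δnorth = -14.38.
Bearing = atan2(-26.34, -14.38) mod 360° = 241.37°; distance = √((-26.34)² + (-14.38)²) = 30.012 km.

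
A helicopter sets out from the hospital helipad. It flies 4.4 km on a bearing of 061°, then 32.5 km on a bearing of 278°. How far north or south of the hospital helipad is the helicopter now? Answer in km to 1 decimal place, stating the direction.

6.7 km north

Leg 1 (061°, 4.4 km): east 4.4 sin 61° = 3.85, north 4.4 cos 61° = 2.13
Leg 2 (278°, 32.5 km): east 32.5 sin 278° = -32.18, north 32.5 cos 278° = 4.52
Net north component: 6.66 km.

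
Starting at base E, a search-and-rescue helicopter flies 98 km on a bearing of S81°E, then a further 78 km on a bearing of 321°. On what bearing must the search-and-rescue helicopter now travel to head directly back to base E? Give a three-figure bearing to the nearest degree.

Leg 1 (S81°E, 98 km): east 98 sin 99° = 96.79, north 98 cos 99° = -15.33
Leg 2 (321°, 78 km): east 78 sin 321° = -49.09, north 78 cos 321° = 60.62
Net displacement: 47.71 east, 45.29 north. Direction back to start is (-47.71, -45.29): bearing = atan2(-47.71, -45.29) mod 360° = 226.49° ≈ 226°.

226°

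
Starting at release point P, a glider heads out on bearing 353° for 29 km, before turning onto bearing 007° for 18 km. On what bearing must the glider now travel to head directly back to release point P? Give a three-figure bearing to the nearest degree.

178°

Leg 1 (353°, 29 km): east 29 sin 353° = -3.53, north 29 cos 353° = 28.78
Leg 2 (007°, 18 km): east 18 sin 7° = 2.19, north 18 cos 7° = 17.87
Net displacement: -1.34 east, 46.65 north. Direction back to start is (1.34, -46.65): bearing = atan2(1.34, -46.65) mod 360° = 178.35° ≈ 178°.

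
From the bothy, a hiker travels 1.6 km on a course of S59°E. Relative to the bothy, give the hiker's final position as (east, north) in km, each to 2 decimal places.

(1.37, -0.82)

Leg 1 (S59°E, 1.6 km): east 1.6 sin 121° = 1.37, north 1.6 cos 121° = -0.82
Summing: 1.37 km east, -0.82 km north → (1.37, -0.82).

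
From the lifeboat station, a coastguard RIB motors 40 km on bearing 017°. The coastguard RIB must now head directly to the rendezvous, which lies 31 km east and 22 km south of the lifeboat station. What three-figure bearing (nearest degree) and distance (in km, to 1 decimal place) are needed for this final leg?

Leg 1 (017°, 40 km): east 40 sin 17° = 11.69, north 40 cos 17° = 38.25
Current position: (11.69, 38.25). Target: (31, -22). Remaining: Δeast = 19.31, Δnorth = -60.25.
Bearing = atan2(19.31, -60.25) mod 360° = 162.23°; distance = √((19.31)² + (-60.25)²) = 63.269 km.

162°, 63.3 km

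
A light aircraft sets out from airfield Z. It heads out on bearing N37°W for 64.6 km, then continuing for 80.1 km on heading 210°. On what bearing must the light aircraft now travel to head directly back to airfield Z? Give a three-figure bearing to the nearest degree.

Leg 1 (N37°W, 64.6 km): east 64.6 sin 323° = -38.88, north 64.6 cos 323° = 51.59
Leg 2 (210°, 80.1 km): east 80.1 sin 210° = -40.05, north 80.1 cos 210° = -69.37
Net displacement: -78.93 east, -17.78 north. Direction back to start is (78.93, 17.78): bearing = atan2(78.93, 17.78) mod 360° = 77.31° ≈ 077°.

077°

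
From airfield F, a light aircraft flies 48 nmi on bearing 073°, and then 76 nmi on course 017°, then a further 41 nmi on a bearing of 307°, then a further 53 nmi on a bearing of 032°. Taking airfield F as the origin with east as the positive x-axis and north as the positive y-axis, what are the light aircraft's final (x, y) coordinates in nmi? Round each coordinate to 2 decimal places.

Leg 1 (073°, 48 nmi): east 48 sin 73° = 45.90, north 48 cos 73° = 14.03
Leg 2 (017°, 76 nmi): east 76 sin 17° = 22.22, north 76 cos 17° = 72.68
Leg 3 (307°, 41 nmi): east 41 sin 307° = -32.74, north 41 cos 307° = 24.67
Leg 4 (032°, 53 nmi): east 53 sin 32° = 28.09, north 53 cos 32° = 44.95
Summing: 63.46 nmi east, 156.33 nmi north → (63.46, 156.33).

(63.46, 156.33)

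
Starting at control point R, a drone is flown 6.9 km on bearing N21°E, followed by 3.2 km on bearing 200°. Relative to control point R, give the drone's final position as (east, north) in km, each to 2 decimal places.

(1.38, 3.43)

Leg 1 (N21°E, 6.9 km): east 6.9 sin 21° = 2.47, north 6.9 cos 21° = 6.44
Leg 2 (200°, 3.2 km): east 3.2 sin 200° = -1.09, north 3.2 cos 200° = -3.01
Summing: 1.38 km east, 3.43 km north → (1.38, 3.43).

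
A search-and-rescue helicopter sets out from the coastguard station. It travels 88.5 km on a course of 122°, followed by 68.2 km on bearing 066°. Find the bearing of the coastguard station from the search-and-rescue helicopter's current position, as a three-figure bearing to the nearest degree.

Leg 1 (122°, 88.5 km): east 88.5 sin 122° = 75.05, north 88.5 cos 122° = -46.90
Leg 2 (066°, 68.2 km): east 68.2 sin 66° = 62.30, north 68.2 cos 66° = 27.74
Net displacement: 137.36 east, -19.16 north. Direction back to start is (-137.36, 19.16): bearing = atan2(-137.36, 19.16) mod 360° = 277.94° ≈ 278°.

278°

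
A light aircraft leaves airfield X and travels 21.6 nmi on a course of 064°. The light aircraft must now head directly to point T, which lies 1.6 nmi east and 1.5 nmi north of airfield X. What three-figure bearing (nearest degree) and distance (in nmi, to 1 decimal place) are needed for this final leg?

Leg 1 (064°, 21.6 nmi): east 21.6 sin 64° = 19.41, north 21.6 cos 64° = 9.47
Current position: (19.41, 9.47). Target: (1.6, 1.5). Remaining: Δeast = -17.81, Δnorth = -7.97.
Bearing = atan2(-17.81, -7.97) mod 360° = 245.90°; distance = √((-17.81)² + (-7.97)²) = 19.515 nmi.

246°, 19.5 nmi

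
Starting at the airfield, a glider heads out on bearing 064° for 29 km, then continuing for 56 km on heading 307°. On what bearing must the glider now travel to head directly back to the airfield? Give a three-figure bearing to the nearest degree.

Leg 1 (064°, 29 km): east 29 sin 64° = 26.07, north 29 cos 64° = 12.71
Leg 2 (307°, 56 km): east 56 sin 307° = -44.72, north 56 cos 307° = 33.70
Net displacement: -18.66 east, 46.41 north. Direction back to start is (18.66, -46.41): bearing = atan2(18.66, -46.41) mod 360° = 158.10° ≈ 158°.

158°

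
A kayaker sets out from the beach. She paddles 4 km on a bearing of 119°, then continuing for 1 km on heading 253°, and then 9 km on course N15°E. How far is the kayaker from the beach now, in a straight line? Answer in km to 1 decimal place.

Leg 1 (119°, 4 km): east 4 sin 119° = 3.50, north 4 cos 119° = -1.94
Leg 2 (253°, 1 km): east 1 sin 253° = -0.96, north 1 cos 253° = -0.29
Leg 3 (N15°E, 9 km): east 9 sin 15° = 2.33, north 9 cos 15° = 8.69
Net: 4.87 east, 6.46 north. Distance = √((4.87)² + (6.46)²) = 8.092 km.

8.1 km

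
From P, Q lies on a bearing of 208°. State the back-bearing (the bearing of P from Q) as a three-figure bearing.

028°

Back-bearing = 208° − 180° = 028°.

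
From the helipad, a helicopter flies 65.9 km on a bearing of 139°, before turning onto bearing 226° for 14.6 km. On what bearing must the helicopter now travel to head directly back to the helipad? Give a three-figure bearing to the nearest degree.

331°

Leg 1 (139°, 65.9 km): east 65.9 sin 139° = 43.23, north 65.9 cos 139° = -49.74
Leg 2 (226°, 14.6 km): east 14.6 sin 226° = -10.50, north 14.6 cos 226° = -10.14
Net displacement: 32.73 east, -59.88 north. Direction back to start is (-32.73, 59.88): bearing = atan2(-32.73, 59.88) mod 360° = 331.34° ≈ 331°.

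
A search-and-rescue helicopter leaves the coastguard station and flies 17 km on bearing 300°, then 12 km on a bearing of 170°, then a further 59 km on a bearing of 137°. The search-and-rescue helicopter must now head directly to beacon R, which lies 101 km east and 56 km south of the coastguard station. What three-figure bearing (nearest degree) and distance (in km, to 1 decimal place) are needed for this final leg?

097°, 74.0 km

Leg 1 (300°, 17 km): east 17 sin 300° = -14.72, north 17 cos 300° = 8.50
Leg 2 (170°, 12 km): east 12 sin 170° = 2.08, north 12 cos 170° = -11.82
Leg 3 (137°, 59 km): east 59 sin 137° = 40.24, north 59 cos 137° = -43.15
Current position: (27.60, -46.47). Target: (101, -56). Remaining: Δeast = 73.40, Δnorth = -9.53.
Bearing = atan2(73.40, -9.53) mod 360° = 97.40°; distance = √((73.40)² + (-9.53)²) = 74.017 km.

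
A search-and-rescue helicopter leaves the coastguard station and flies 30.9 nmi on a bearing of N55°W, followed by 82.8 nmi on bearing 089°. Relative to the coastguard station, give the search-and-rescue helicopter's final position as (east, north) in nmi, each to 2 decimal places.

Leg 1 (N55°W, 30.9 nmi): east 30.9 sin 305° = -25.31, north 30.9 cos 305° = 17.72
Leg 2 (089°, 82.8 nmi): east 82.8 sin 89° = 82.79, north 82.8 cos 89° = 1.45
Summing: 57.48 nmi east, 19.17 nmi north → (57.48, 19.17).

(57.48, 19.17)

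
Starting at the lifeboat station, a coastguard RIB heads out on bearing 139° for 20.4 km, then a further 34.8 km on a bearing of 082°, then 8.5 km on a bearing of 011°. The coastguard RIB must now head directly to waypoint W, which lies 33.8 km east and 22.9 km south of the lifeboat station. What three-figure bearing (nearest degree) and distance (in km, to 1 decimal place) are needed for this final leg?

Leg 1 (139°, 20.4 km): east 20.4 sin 139° = 13.38, north 20.4 cos 139° = -15.40
Leg 2 (082°, 34.8 km): east 34.8 sin 82° = 34.46, north 34.8 cos 82° = 4.84
Leg 3 (011°, 8.5 km): east 8.5 sin 11° = 1.62, north 8.5 cos 11° = 8.34
Current position: (49.47, -2.21). Target: (33.8, -22.9). Remaining: Δeast = -15.67, Δnorth = -20.69.
Bearing = atan2(-15.67, -20.69) mod 360° = 217.13°; distance = √((-15.67)² + (-20.69)²) = 25.953 km.

217°, 26.0 km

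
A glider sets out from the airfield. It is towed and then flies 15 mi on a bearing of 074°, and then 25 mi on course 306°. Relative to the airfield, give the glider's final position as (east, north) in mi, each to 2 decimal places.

(-5.81, 18.83)

Leg 1 (074°, 15 mi): east 15 sin 74° = 14.42, north 15 cos 74° = 4.13
Leg 2 (306°, 25 mi): east 25 sin 306° = -20.23, north 25 cos 306° = 14.69
Summing: -5.81 mi east, 18.83 mi north → (-5.81, 18.83).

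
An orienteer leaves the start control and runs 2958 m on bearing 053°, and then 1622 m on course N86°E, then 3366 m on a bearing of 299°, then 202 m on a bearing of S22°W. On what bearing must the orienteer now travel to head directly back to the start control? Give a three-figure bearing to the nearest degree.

Leg 1 (053°, 2958 m): east 2958 sin 53° = 2362.36, north 2958 cos 53° = 1780.17
Leg 2 (N86°E, 1622 m): east 1622 sin 86° = 1618.05, north 1622 cos 86° = 113.15
Leg 3 (299°, 3366 m): east 3366 sin 299° = -2943.97, north 3366 cos 299° = 1631.87
Leg 4 (S22°W, 202 m): east 202 sin 202° = -75.67, north 202 cos 202° = -187.29
Net displacement: 960.77 east, 3337.89 north. Direction back to start is (-960.77, -3337.89): bearing = atan2(-960.77, -3337.89) mod 360° = 196.06° ≈ 196°.

196°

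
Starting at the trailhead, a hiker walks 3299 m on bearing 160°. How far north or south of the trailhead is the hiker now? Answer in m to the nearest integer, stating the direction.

Leg 1 (160°, 3299 m): east 3299 sin 160° = 1128.32, north 3299 cos 160° = -3100.05
Net north component: -3100.05 m.

3100 m south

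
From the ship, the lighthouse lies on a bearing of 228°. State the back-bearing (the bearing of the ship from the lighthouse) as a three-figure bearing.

Back-bearing = 228° − 180° = 048°.

048°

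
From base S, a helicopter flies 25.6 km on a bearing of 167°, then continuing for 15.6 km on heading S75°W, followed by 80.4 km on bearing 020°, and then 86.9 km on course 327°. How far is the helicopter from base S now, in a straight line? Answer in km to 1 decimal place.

123.0 km

Leg 1 (167°, 25.6 km): east 25.6 sin 167° = 5.76, north 25.6 cos 167° = -24.94
Leg 2 (S75°W, 15.6 km): east 15.6 sin 255° = -15.07, north 15.6 cos 255° = -4.04
Leg 3 (020°, 80.4 km): east 80.4 sin 20° = 27.50, north 80.4 cos 20° = 75.55
Leg 4 (327°, 86.9 km): east 86.9 sin 327° = -47.33, north 86.9 cos 327° = 72.88
Net: -29.14 east, 119.45 north. Distance = √((-29.14)² + (119.45)²) = 122.953 km.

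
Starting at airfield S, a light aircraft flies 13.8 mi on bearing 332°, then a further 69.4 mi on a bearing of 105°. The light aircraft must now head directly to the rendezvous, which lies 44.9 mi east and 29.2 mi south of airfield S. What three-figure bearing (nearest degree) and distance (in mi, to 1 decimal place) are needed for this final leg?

214°, 28.2 mi

Leg 1 (332°, 13.8 mi): east 13.8 sin 332° = -6.48, north 13.8 cos 332° = 12.18
Leg 2 (105°, 69.4 mi): east 69.4 sin 105° = 67.04, north 69.4 cos 105° = -17.96
Current position: (60.56, -5.78). Target: (44.9, -29.2). Remaining: Δeast = -15.66, Δnorth = -23.42.
Bearing = atan2(-15.66, -23.42) mod 360° = 213.76°; distance = √((-15.66)² + (-23.42)²) = 28.174 mi.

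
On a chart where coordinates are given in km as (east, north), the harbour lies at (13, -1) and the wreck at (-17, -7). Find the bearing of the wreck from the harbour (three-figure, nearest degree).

Δeast = -17 − 13 = -30.00; Δnorth = -7 − -1 = -6.00.
Bearing = atan2(Δeast, Δnorth) mod 360° = 258.69° ≈ 259°.

259°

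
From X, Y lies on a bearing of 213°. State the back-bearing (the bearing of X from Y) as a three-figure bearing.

033°

Back-bearing = 213° − 180° = 033°.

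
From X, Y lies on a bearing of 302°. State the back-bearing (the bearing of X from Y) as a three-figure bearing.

122°

Back-bearing = 302° − 180° = 122°.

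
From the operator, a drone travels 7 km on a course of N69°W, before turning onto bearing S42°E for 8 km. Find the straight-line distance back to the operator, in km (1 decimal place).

Leg 1 (N69°W, 7 km): east 7 sin 291° = -6.54, north 7 cos 291° = 2.51
Leg 2 (S42°E, 8 km): east 8 sin 138° = 5.35, north 8 cos 138° = -5.95
Net: -1.18 east, -3.44 north. Distance = √((-1.18)² + (-3.44)²) = 3.634 km.

3.6 km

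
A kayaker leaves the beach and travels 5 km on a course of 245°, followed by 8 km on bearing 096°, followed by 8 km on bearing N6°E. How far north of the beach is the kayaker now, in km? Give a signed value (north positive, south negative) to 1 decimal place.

5.0 km

Leg 1 (245°, 5 km): east 5 sin 245° = -4.53, north 5 cos 245° = -2.11
Leg 2 (096°, 8 km): east 8 sin 96° = 7.96, north 8 cos 96° = -0.84
Leg 3 (N6°E, 8 km): east 8 sin 6° = 0.84, north 8 cos 6° = 7.96
Net north component: 5.01 km.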